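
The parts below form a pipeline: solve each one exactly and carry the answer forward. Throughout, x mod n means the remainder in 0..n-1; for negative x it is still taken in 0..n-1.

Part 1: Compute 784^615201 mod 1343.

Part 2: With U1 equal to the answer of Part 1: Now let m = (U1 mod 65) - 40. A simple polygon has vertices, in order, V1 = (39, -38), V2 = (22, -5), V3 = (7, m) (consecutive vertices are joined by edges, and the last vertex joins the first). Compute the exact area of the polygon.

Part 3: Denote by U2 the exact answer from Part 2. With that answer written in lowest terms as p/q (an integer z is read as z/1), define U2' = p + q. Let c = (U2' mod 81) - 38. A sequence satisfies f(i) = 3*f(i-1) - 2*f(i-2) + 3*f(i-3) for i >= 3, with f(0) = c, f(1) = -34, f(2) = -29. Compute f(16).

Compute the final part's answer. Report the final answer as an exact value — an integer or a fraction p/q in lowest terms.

-12181061

Part 1: squarings mod 1343: 784^1=784, 784^2=905, 784^4=1138, 784^8=392, 784^16=562, 784^32=239, 784^64=715, 784^128=885, 784^256=256, 784^512=1072, 784^1024=919, 784^2048=1157, 784^4096=1021, 784^8192=273, 784^16384=664, 784^32768=392, 784^65536=562, 784^131072=239, 784^262144=715, 784^524288=885; 784^615201 = 784^1 * 784^32 * 784^256 * 784^512 * 784^8192 * 784^16384 * 784^65536 * 784^524288 = 512 (mod 1343); answer 512
Part 2: U1 = 512; m = 17; cross terms: (39*-5 - 22*-38)=641, (22*17 - 7*-5)=409, (7*-38 - 39*17)=-929; twice the area = |121| = 121; area = 121/2; answer 121/2
Part 3: U2 = 121/2; threaded value p + q = 123; c = 4; f(3) = 3*(-29) - 2*(-34) + 3*(4) = -7; iterating: f(3)=-7, f(4)=-65, f(5)=-268, f(6)=-695, f(7)=-1744, f(8)=-4646, f(9)=-12535, f(10)=-33545, f(11)=-89503, f(12)=-239024, f(13)=-638701, f(14)=-1706564, f(15)=-4559362, f(16)=-12181061; answer -12181061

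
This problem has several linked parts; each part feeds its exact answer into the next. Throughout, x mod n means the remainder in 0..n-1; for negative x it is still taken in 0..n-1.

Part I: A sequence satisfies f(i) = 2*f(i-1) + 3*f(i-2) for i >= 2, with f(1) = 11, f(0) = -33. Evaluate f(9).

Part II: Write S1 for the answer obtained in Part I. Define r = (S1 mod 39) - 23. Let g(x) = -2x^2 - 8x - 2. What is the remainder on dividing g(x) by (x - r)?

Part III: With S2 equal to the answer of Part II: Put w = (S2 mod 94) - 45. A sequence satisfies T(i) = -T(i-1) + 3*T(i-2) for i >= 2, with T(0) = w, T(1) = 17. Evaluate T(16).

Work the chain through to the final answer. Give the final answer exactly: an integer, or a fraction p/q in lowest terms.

5864461

Part I: f(2) = 2*(11) + 3*(-33) = -77; iterating: f(2)=-77, f(3)=-121, f(4)=-473, f(5)=-1309, f(6)=-4037, f(7)=-12001, f(8)=-36113, f(9)=-108229; answer -108229
Part II: S1 = -108229; r = 12; remainder = value at the root: -2*(12)^2 - 8*(12)^1 - 2 = (-288) + (-96) + (-2) = -386; answer -386
Part III: S2 = -386; w = 39; T(2) = -1*(17) + 3*(39) = 100; iterating: T(2)=100, T(3)=-49, T(4)=349, T(5)=-496, T(6)=1543, T(7)=-3031, T(8)=7660, T(9)=-16753, T(10)=39733, T(11)=-89992, T(12)=209191, T(13)=-479167, T(14)=1106740, T(15)=-2544241, T(16)=5864461; answer 5864461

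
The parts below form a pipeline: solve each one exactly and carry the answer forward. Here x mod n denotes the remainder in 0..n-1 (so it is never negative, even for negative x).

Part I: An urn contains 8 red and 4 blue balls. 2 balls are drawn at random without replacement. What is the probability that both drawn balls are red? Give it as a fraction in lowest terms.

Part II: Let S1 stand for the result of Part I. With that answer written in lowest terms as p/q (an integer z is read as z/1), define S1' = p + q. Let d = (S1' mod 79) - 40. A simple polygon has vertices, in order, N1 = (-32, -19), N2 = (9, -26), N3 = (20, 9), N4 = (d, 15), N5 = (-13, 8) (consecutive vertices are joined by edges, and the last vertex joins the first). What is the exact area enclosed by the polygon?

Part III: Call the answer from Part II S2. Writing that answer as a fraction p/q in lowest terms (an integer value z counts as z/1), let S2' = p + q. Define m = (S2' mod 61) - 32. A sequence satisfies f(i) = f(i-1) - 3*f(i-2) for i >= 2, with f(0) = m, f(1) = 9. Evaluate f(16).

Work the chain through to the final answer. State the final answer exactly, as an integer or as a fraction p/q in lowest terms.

29133

Part I: total draws C(12,2) = 66; favorable C(8,2) = 28; P = 14/33; answer 14/33
Part II: S1 = 14/33; threaded value p + q = 47; d = 7; cross terms: (-32*-26 - 9*-19)=1003, (9*9 - 20*-26)=601, (20*15 - 7*9)=237, (7*8 - -13*15)=251, (-13*-19 - -32*8)=503; twice the area = |2595| = 2595; area = 2595/2; answer 2595/2
Part III: S2 = 2595/2; threaded value p + q = 2597; m = 3; f(2) = 1*(9) - 3*(3) = 0; iterating: f(2)=0, f(3)=-27, f(4)=-27, f(5)=54, f(6)=135, f(7)=-27, f(8)=-432, f(9)=-351, f(10)=945, f(11)=1998, f(12)=-837, f(13)=-6831, f(14)=-4320, f(15)=16173, f(16)=29133; answer 29133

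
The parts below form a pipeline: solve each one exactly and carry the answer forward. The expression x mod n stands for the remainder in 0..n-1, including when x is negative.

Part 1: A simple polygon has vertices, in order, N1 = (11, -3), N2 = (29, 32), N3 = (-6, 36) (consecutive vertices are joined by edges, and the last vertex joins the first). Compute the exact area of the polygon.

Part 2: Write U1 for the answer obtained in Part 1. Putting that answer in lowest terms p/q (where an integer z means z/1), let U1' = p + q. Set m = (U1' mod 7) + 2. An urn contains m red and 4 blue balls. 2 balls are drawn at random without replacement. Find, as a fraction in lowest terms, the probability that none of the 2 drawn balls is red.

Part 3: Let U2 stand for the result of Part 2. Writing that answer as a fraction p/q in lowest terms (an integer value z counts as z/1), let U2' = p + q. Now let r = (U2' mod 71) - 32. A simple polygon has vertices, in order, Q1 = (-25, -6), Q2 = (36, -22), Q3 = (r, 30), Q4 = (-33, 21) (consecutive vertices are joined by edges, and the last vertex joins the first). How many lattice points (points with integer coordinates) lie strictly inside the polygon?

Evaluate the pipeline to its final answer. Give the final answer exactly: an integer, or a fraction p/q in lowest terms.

1452

Part 1: cross terms: (11*32 - 29*-3)=439, (29*36 - -6*32)=1236, (-6*-3 - 11*36)=-378; twice the area = |1297| = 1297; area = 1297/2; answer 1297/2
Part 2: U1 = 1297/2; threaded value p + q = 1299; m = 6; total draws C(10,2) = 45; favorable C(4,2) = 6; P = 2/15; answer 2/15
Part 3: U2 = 2/15; threaded value p + q = 17; r = -15; cross terms: (-25*-22 - 36*-6)=766, (36*30 - -15*-22)=750, (-15*21 - -33*30)=675, (-33*-6 - -25*21)=723; twice the area = |2914| = 2914; area = 1457; boundary points = 1 + 1 + 9 + 1 = 12; strictly interior points = area - boundary/2 + 1 = 1452; answer 1452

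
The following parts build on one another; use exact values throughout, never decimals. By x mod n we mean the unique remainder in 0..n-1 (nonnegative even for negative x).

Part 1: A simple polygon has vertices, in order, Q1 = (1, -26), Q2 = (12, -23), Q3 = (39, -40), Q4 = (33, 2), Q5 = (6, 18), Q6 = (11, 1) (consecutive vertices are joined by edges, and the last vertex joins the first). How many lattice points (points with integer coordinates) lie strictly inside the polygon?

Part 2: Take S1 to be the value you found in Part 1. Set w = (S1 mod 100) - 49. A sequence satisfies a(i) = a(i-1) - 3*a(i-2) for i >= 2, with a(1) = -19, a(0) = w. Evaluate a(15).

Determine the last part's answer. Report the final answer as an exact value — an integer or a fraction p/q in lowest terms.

148208

Part 1: cross terms: (1*-23 - 12*-26)=289, (12*-40 - 39*-23)=417, (39*2 - 33*-40)=1398, (33*18 - 6*2)=582, (6*1 - 11*18)=-192, (11*-26 - 1*1)=-287; twice the area = |2207| = 2207; area = 2207/2; boundary points = 1 + 1 + 6 + 1 + 1 + 1 = 11; strictly interior points = area - boundary/2 + 1 = 1099; answer 1099
Part 2: S1 = 1099; w = 50; a(2) = 1*(-19) - 3*(50) = -169; iterating: a(2)=-169, a(3)=-112, a(4)=395, a(5)=731, a(6)=-454, a(7)=-2647, a(8)=-1285, a(9)=6656, a(10)=10511, a(11)=-9457, a(12)=-40990, a(13)=-12619, a(14)=110351, a(15)=148208; answer 148208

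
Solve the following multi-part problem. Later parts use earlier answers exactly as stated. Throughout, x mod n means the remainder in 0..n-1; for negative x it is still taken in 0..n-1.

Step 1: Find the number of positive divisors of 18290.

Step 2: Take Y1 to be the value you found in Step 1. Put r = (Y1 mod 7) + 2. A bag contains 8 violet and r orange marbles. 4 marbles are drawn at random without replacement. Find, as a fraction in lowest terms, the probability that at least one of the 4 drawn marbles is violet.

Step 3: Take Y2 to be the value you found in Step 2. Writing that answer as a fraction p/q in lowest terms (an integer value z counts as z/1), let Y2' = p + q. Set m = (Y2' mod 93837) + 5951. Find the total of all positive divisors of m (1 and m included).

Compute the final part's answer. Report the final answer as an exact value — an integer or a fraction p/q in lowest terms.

Step 1: 18290 = 2 * 5 * 31 * 59; number of divisors = (1+1) * (1+1) * (1+1) * (1+1) = 16; answer 16
Step 2: Y1 = 16; r = 4; total draws C(12,4) = 495; complement C(4,4) = 1; favorable 495 - 1 = 494; P = 494/495; answer 494/495
Step 3: Y2 = 494/495; threaded value p + q = 989; m = 6940; 6940 = 2^2 * 5 * 347; sigma = (1 + 2 + 4) * (1 + 5) * (1 + 347) = 7 * 6 * 348 = 14616; answer 14616

14616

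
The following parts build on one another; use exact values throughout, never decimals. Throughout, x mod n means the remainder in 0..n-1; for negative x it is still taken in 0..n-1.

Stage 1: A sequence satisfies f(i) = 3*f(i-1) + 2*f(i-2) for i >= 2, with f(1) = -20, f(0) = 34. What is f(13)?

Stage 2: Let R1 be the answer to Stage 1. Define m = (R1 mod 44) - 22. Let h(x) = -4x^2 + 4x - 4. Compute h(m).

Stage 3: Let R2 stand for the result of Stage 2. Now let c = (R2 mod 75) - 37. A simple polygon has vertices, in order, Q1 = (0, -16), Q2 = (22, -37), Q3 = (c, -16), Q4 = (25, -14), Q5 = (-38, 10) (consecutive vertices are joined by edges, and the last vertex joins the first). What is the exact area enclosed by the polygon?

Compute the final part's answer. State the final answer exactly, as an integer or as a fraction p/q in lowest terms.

478

Stage 1: f(2) = 3*(-20) + 2*(34) = 8; iterating: f(2)=8, f(3)=-16, f(4)=-32, f(5)=-128, f(6)=-448, f(7)=-1600, f(8)=-5696, f(9)=-20288, f(10)=-72256, f(11)=-257344, f(12)=-916544, f(13)=-3264320; answer -3264320
Stage 2: R1 = -3264320; m = 18; -4*(18)^2 + 4*(18)^1 - 4 = (-1296) + (72) + (-4) = -1228; answer -1228
Stage 3: R2 = -1228; c = 10; cross terms: (0*-37 - 22*-16)=352, (22*-16 - 10*-37)=18, (10*-14 - 25*-16)=260, (25*10 - -38*-14)=-282, (-38*-16 - 0*10)=608; twice the area = |956| = 956; area = 478; answer 478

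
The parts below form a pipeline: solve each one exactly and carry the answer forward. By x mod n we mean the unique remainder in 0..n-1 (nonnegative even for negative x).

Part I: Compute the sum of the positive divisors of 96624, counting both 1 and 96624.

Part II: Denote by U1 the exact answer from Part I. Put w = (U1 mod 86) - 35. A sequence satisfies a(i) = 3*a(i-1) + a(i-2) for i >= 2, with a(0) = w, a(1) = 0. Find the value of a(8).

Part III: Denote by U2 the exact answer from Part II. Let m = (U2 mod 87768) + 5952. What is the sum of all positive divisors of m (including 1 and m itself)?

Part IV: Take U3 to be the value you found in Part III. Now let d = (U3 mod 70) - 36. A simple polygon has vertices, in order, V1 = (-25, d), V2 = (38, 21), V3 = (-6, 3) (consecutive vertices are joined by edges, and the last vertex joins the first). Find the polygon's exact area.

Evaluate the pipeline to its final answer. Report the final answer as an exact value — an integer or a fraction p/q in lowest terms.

Part I: 96624 = 2^4 * 3^2 * 11 * 61; sigma = (1 + 2 + 4 + 8 + 16) * (1 + 3 + 9) * (1 + 11) * (1 + 61) = 31 * 13 * 12 * 62 = 299832; answer 299832
Part II: U1 = 299832; w = 1; a(2) = 3*(0) + 1*(1) = 1; iterating: a(2)=1, a(3)=3, a(4)=10, a(5)=33, a(6)=109, a(7)=360, a(8)=1189; answer 1189
Part III: U2 = 1189; m = 7141; 7141 = 37 * 193; sigma = (1 + 37) * (1 + 193) = 38 * 194 = 7372; answer 7372
Part IV: U3 = 7372; d = -14; cross terms: (-25*21 - 38*-14)=7, (38*3 - -6*21)=240, (-6*-14 - -25*3)=159; twice the area = |406| = 406; area = 203; answer 203

203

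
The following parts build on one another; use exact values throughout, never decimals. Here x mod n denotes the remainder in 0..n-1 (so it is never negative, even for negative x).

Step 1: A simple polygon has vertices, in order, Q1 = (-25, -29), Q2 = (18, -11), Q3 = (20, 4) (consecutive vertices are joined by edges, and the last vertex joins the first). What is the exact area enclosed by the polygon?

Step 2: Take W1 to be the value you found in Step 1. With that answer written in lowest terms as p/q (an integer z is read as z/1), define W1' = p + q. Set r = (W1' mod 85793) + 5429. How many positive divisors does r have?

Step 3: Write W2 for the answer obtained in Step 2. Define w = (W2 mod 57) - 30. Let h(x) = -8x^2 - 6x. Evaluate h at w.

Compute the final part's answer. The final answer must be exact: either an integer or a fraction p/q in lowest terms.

-1484

Step 1: cross terms: (-25*-11 - 18*-29)=797, (18*4 - 20*-11)=292, (20*-29 - -25*4)=-480; twice the area = |609| = 609; area = 609/2; answer 609/2
Step 2: W1 = 609/2; threaded value p + q = 611; r = 6040; 6040 = 2^3 * 5 * 151; number of divisors = (3+1) * (1+1) * (1+1) = 16; answer 16
Step 3: W2 = 16; w = -14; -8*(-14)^2 - 6*(-14)^1 = (-1568) + (84) = -1484; answer -1484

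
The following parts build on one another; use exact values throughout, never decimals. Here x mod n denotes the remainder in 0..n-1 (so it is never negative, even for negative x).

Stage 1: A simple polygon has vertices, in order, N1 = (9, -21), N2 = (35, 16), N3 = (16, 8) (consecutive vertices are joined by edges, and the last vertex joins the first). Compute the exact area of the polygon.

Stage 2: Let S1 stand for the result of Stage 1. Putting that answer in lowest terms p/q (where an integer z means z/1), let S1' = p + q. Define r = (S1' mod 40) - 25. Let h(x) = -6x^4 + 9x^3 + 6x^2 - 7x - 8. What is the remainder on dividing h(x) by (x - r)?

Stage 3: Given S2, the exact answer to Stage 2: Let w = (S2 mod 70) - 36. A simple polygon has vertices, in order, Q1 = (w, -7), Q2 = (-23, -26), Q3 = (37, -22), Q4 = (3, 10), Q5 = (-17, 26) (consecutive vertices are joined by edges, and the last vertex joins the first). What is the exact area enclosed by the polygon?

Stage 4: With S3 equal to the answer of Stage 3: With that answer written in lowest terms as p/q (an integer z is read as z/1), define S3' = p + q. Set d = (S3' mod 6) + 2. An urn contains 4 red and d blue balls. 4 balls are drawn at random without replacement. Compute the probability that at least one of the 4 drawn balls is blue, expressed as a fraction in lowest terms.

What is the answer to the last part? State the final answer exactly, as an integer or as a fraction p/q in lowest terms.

Stage 1: cross terms: (9*16 - 35*-21)=879, (35*8 - 16*16)=24, (16*-21 - 9*8)=-408; twice the area = |495| = 495; area = 495/2; answer 495/2
Stage 2: S1 = 495/2; threaded value p + q = 497; r = -8; remainder = value at the root: -6*(-8)^4 + 9*(-8)^3 + 6*(-8)^2 - 7*(-8)^1 - 8 = (-24576) + (-4608) + (384) + (56) + (-8) = -28752; answer -28752
Stage 3: S2 = -28752; w = -18; cross terms: (-18*-26 - -23*-7)=307, (-23*-22 - 37*-26)=1468, (37*10 - 3*-22)=436, (3*26 - -17*10)=248, (-17*-7 - -18*26)=587; twice the area = |3046| = 3046; area = 1523; answer 1523
Stage 4: S3 = 1523; threaded value p + q = 1524; d = 2; total draws C(6,4) = 15; complement C(4,4) = 1; favorable 15 - 1 = 14; P = 14/15; answer 14/15

14/15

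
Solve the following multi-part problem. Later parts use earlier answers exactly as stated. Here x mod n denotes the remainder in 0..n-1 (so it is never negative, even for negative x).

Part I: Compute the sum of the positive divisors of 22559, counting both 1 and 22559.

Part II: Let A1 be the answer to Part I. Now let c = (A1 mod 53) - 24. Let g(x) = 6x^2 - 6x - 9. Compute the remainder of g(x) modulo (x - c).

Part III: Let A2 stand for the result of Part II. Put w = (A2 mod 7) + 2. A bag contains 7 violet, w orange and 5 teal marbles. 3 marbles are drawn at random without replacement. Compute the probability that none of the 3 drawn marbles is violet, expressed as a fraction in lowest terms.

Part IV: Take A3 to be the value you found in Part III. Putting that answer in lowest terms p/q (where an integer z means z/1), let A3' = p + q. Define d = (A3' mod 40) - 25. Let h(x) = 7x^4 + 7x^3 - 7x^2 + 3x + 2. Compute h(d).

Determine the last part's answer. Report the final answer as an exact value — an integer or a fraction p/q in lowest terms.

Part I: 22559 = 17 * 1327; sigma = (1 + 17) * (1 + 1327) = 18 * 1328 = 23904; answer 23904
Part II: A1 = 23904; c = -23; remainder = value at the root: 6*(-23)^2 - 6*(-23)^1 - 9 = (3174) + (138) + (-9) = 3303; answer 3303
Part III: A2 = 3303; w = 8; total draws C(20,3) = 1140; favorable C(13,3) = 286; P = 143/570; answer 143/570
Part IV: A3 = 143/570; threaded value p + q = 713; d = 8; 7*(8)^4 + 7*(8)^3 - 7*(8)^2 + 3*(8)^1 + 2 = (28672) + (3584) + (-448) + (24) + (2) = 31834; answer 31834

31834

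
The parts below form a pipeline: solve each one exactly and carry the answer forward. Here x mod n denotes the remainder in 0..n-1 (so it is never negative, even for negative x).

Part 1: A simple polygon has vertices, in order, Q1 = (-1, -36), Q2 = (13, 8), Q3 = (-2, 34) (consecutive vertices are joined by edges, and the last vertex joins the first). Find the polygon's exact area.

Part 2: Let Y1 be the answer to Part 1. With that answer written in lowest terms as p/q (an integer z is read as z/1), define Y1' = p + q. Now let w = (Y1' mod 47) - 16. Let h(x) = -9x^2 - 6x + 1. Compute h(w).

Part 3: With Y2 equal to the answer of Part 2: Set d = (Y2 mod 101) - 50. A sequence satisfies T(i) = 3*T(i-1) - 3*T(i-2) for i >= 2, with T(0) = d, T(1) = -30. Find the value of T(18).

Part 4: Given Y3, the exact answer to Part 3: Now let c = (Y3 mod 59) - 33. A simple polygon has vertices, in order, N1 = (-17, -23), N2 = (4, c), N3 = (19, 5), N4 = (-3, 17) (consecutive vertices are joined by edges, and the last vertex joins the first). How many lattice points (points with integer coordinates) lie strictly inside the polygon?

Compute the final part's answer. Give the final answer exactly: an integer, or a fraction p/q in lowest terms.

Part 1: cross terms: (-1*8 - 13*-36)=460, (13*34 - -2*8)=458, (-2*-36 - -1*34)=106; twice the area = |1024| = 1024; area = 512; answer 512
Part 2: Y1 = 512; threaded value p + q = 513; w = 27; -9*(27)^2 - 6*(27)^1 + 1 = (-6561) + (-162) + (1) = -6722; answer -6722
Part 3: Y2 = -6722; d = -5; T(2) = 3*(-30) - 3*(-5) = -75; iterating: T(2)=-75, T(3)=-135, T(4)=-180, T(5)=-135, T(6)=135, T(7)=810, T(8)=2025, T(9)=3645, T(10)=4860, T(11)=3645, T(12)=-3645, T(13)=-21870, T(14)=-54675, T(15)=-98415, T(16)=-131220, T(17)=-98415, T(18)=98415; answer 98415
Part 4: Y3 = 98415; c = -30; cross terms: (-17*-30 - 4*-23)=602, (4*5 - 19*-30)=590, (19*17 - -3*5)=338, (-3*-23 - -17*17)=358; twice the area = |1888| = 1888; area = 944; boundary points = 7 + 5 + 2 + 2 = 16; strictly interior points = area - boundary/2 + 1 = 937; answer 937

937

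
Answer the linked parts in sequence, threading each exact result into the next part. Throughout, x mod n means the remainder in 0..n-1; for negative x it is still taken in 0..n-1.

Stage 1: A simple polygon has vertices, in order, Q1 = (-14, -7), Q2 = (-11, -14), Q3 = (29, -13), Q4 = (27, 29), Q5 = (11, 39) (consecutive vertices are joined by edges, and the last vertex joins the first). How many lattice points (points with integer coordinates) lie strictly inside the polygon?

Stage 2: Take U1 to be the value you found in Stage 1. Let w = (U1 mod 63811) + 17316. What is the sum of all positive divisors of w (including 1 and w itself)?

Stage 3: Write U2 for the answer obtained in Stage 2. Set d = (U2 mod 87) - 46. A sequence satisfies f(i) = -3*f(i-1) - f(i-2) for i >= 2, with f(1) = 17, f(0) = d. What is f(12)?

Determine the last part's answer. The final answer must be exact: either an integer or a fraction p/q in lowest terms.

26450

Stage 1: cross terms: (-14*-14 - -11*-7)=119, (-11*-13 - 29*-14)=549, (29*29 - 27*-13)=1192, (27*39 - 11*29)=734, (11*-7 - -14*39)=469; twice the area = |3063| = 3063; area = 3063/2; boundary points = 1 + 1 + 2 + 2 + 1 = 7; strictly interior points = area - boundary/2 + 1 = 1529; answer 1529
Stage 2: U1 = 1529; w = 18845; 18845 = 5 * 3769; sigma = (1 + 5) * (1 + 3769) = 6 * 3770 = 22620; answer 22620
Stage 3: U2 = 22620; d = -46; f(2) = -3*(17) - 1*(-46) = -5; iterating: f(2)=-5, f(3)=-2, f(4)=11, f(5)=-31, f(6)=82, f(7)=-215, f(8)=563, f(9)=-1474, f(10)=3859, f(11)=-10103, f(12)=26450; answer 26450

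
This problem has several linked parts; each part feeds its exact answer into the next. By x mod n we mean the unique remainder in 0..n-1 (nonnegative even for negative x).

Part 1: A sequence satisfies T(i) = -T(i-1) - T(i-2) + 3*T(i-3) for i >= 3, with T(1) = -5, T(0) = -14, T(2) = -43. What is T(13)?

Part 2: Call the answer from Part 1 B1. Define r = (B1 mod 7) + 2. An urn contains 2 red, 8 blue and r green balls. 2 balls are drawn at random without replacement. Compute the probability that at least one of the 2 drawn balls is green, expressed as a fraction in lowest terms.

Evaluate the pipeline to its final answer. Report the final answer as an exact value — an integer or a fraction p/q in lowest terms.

Part 1: T(3) = -1*(-43) - 1*(-5) + 3*(-14) = 6; iterating: T(3)=6, T(4)=22, T(5)=-157, T(6)=153, T(7)=70, T(8)=-694, T(9)=1083, T(10)=-179, T(11)=-2986, T(12)=6414, T(13)=-3965; answer -3965
Part 2: B1 = -3965; r = 6; total draws C(16,2) = 120; complement C(10,2) = 45; favorable 120 - 45 = 75; P = 5/8; answer 5/8

5/8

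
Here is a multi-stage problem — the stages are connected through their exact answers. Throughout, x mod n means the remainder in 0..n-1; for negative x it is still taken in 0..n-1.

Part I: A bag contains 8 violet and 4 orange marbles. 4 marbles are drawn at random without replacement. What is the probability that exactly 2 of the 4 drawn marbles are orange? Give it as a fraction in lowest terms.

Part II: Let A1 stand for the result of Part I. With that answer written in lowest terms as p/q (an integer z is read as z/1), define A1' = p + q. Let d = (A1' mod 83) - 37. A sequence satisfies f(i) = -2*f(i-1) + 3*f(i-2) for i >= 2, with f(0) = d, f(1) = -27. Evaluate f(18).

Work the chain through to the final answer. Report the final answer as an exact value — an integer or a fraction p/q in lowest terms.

Part I: total draws C(12,4) = 495; favorable C(4,2)*C(8,2) = 168; P = 56/165; answer 56/165
Part II: A1 = 56/165; threaded value p + q = 221; d = 18; f(2) = -2*(-27) + 3*(18) = 108; iterating: f(2)=108, f(3)=-297, f(4)=918, f(5)=-2727, f(6)=8208, f(7)=-24597, f(8)=73818, f(9)=-221427, f(10)=664308, f(11)=-1992897, f(12)=5978718, f(13)=-17936127, f(14)=53808408, f(15)=-161425197, f(16)=484275618, f(17)=-1452826827, f(18)=4358480508; answer 4358480508

4358480508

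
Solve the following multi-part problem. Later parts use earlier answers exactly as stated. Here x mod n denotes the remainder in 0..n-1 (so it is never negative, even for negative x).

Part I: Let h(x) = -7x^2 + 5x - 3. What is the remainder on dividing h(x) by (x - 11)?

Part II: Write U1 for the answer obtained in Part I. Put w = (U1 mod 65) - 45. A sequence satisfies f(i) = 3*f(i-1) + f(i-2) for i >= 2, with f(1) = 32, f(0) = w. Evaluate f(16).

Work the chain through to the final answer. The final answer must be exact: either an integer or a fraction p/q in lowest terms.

Part I: remainder = value at the root: -7*(11)^2 + 5*(11)^1 - 3 = (-847) + (55) + (-3) = -795; answer -795
Part II: U1 = -795; w = 5; f(2) = 3*(32) + 1*(5) = 101; iterating: f(2)=101, f(3)=335, f(4)=1106, f(5)=3653, f(6)=12065, f(7)=39848, f(8)=131609, f(9)=434675, f(10)=1435634, f(11)=4741577, f(12)=15660365, f(13)=51722672, f(14)=170828381, f(15)=564207815, f(16)=1863451826; answer 1863451826

1863451826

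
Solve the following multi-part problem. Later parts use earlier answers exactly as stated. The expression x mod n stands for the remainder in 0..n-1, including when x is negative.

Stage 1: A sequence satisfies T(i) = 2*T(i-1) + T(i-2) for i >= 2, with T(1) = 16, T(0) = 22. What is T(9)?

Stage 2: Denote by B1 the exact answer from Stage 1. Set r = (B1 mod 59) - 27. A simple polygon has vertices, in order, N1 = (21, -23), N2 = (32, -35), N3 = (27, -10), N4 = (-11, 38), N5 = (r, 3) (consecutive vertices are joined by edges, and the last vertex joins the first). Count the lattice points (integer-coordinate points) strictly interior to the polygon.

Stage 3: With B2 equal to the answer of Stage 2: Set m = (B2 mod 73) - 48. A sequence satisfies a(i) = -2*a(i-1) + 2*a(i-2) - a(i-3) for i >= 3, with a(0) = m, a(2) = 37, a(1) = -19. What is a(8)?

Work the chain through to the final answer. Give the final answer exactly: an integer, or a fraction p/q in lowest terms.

22365

Stage 1: T(2) = 2*(16) + 1*(22) = 54; iterating: T(2)=54, T(3)=124, T(4)=302, T(5)=728, T(6)=1758, T(7)=4244, T(8)=10246, T(9)=24736; answer 24736
Stage 2: B1 = 24736; r = -12; cross terms: (21*-35 - 32*-23)=1, (32*-10 - 27*-35)=625, (27*38 - -11*-10)=916, (-11*3 - -12*38)=423, (-12*-23 - 21*3)=213; twice the area = |2178| = 2178; area = 1089; boundary points = 1 + 5 + 2 + 1 + 1 = 10; strictly interior points = area - boundary/2 + 1 = 1085; answer 1085
Stage 3: B2 = 1085; m = 15; a(3) = -2*(37) + 2*(-19) - 1*(15) = -127; iterating: a(3)=-127, a(4)=347, a(5)=-985, a(6)=2791, a(7)=-7899, a(8)=22365; answer 22365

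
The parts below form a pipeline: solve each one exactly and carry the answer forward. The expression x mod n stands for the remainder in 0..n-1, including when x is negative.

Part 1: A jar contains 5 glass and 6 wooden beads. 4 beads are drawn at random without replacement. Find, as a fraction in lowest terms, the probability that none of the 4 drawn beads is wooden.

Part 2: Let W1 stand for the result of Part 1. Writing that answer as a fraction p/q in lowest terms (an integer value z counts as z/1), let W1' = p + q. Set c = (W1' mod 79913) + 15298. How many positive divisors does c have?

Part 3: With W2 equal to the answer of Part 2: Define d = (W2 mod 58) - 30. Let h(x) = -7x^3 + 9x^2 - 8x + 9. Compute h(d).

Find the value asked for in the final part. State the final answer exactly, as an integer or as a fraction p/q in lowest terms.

79077

Part 1: total draws C(11,4) = 330; favorable C(5,4) = 5; P = 1/66; answer 1/66
Part 2: W1 = 1/66; threaded value p + q = 67; c = 15365; 15365 = 5 * 7 * 439; number of divisors = (1+1) * (1+1) * (1+1) = 8; answer 8
Part 3: W2 = 8; d = -22; -7*(-22)^3 + 9*(-22)^2 - 8*(-22)^1 + 9 = (74536) + (4356) + (176) + (9) = 79077; answer 79077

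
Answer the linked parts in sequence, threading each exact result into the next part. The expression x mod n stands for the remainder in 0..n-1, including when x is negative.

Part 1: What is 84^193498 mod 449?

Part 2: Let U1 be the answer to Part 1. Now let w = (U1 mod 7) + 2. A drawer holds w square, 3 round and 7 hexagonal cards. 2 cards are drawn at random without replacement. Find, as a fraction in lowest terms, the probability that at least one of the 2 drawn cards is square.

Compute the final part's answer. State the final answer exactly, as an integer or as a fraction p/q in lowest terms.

7/22

Part 1: squarings mod 449: 84^1=84, 84^2=321, 84^4=220, 84^8=357, 84^16=382, 84^32=448, 84^64=1, 84^128=1, 84^256=1, 84^512=1, 84^1024=1, 84^2048=1, 84^4096=1, 84^8192=1, 84^16384=1, 84^32768=1, 84^65536=1, 84^131072=1; 84^193498 = 84^2 * 84^8 * 84^16 * 84^64 * 84^128 * 84^256 * 84^512 * 84^4096 * 84^8192 * 84^16384 * 84^32768 * 84^131072 = 350 (mod 449); answer 350
Part 2: U1 = 350; w = 2; total draws C(12,2) = 66; complement C(10,2) = 45; favorable 66 - 45 = 21; P = 7/22; answer 7/22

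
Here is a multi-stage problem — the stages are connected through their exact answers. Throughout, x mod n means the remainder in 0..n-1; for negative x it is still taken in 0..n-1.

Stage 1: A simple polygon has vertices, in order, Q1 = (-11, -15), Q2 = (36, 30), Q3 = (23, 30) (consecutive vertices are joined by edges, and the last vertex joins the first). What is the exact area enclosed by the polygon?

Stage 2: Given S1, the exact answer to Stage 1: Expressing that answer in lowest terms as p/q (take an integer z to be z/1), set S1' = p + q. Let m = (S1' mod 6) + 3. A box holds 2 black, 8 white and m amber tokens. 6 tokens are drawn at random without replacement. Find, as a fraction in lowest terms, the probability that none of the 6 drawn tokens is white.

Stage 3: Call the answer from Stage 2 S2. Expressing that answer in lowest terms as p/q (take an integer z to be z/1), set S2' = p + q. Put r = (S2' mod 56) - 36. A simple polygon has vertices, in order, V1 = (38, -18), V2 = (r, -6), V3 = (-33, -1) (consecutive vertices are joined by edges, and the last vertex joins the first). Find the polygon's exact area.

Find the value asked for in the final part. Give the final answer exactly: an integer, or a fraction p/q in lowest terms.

529/2

Stage 1: cross terms: (-11*30 - 36*-15)=210, (36*30 - 23*30)=390, (23*-15 - -11*30)=-15; twice the area = |585| = 585; area = 585/2; answer 585/2
Stage 2: S1 = 585/2; threaded value p + q = 587; m = 8; total draws C(18,6) = 18564; favorable C(10,6) = 210; P = 5/442; answer 5/442
Stage 3: S2 = 5/442; threaded value p + q = 447; r = 19; cross terms: (38*-6 - 19*-18)=114, (19*-1 - -33*-6)=-217, (-33*-18 - 38*-1)=632; twice the area = |529| = 529; area = 529/2; answer 529/2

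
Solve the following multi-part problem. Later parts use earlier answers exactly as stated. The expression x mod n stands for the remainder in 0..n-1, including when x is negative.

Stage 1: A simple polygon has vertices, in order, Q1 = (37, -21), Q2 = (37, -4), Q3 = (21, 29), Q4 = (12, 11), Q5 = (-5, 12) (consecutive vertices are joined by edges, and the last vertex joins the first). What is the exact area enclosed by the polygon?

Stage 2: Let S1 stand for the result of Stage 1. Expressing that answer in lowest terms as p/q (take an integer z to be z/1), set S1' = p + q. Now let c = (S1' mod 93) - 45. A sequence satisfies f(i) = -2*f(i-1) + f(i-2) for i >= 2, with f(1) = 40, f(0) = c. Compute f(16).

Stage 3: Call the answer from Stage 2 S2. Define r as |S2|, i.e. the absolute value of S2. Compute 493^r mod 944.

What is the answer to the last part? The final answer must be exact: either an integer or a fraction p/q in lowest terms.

Stage 1: cross terms: (37*-4 - 37*-21)=629, (37*29 - 21*-4)=1157, (21*11 - 12*29)=-117, (12*12 - -5*11)=199, (-5*-21 - 37*12)=-339; twice the area = |1529| = 1529; area = 1529/2; answer 1529/2
Stage 2: S1 = 1529/2; threaded value p + q = 1531; c = -2; f(2) = -2*(40) + 1*(-2) = -82; iterating: f(2)=-82, f(3)=204, f(4)=-490, f(5)=1184, f(6)=-2858, f(7)=6900, f(8)=-16658, f(9)=40216, f(10)=-97090, f(11)=234396, f(12)=-565882, f(13)=1366160, f(14)=-3298202, f(15)=7962564, f(16)=-19223330; answer -19223330
Stage 3: S2 = -19223330; r = 19223330; squarings mod 944: 493^1=493, 493^2=441, 493^4=17, 493^8=289, 493^16=449, 493^32=529, 493^64=417, 493^128=193, 493^256=433, 493^512=577, 493^1024=641, 493^2048=241, 493^4096=497, 493^8192=625, 493^16384=753, 493^32768=609, 493^65536=833, 493^131072=49, 493^262144=513, 493^524288=737, 493^1048576=369, 493^2097152=225, 493^4194304=593, 493^8388608=481, 493^16777216=81; 493^19223330 = 493^2 * 493^32 * 493^256 * 493^512 * 493^4096 * 493^16384 * 493^65536 * 493^262144 * 493^2097152 * 493^16777216 = 41 (mod 944); answer 41

41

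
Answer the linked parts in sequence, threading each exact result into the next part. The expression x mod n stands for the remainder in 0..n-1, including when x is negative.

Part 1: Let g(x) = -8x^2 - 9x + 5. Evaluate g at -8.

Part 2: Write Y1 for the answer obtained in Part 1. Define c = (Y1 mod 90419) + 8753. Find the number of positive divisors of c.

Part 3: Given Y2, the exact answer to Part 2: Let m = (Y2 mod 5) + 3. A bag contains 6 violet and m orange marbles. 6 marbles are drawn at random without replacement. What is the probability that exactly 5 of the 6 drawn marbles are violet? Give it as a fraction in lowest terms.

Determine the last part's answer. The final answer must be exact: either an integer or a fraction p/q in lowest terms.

5/77

Part 1: -8*(-8)^2 - 9*(-8)^1 + 5 = (-512) + (72) + (5) = -435; answer -435
Part 2: Y1 = -435; c = 98737; 98737 is prime, so its only divisors are 1 and 98737; count = 2; answer 2
Part 3: Y2 = 2; m = 5; total draws C(11,6) = 462; favorable C(6,5)*C(5,1) = 30; P = 5/77; answer 5/77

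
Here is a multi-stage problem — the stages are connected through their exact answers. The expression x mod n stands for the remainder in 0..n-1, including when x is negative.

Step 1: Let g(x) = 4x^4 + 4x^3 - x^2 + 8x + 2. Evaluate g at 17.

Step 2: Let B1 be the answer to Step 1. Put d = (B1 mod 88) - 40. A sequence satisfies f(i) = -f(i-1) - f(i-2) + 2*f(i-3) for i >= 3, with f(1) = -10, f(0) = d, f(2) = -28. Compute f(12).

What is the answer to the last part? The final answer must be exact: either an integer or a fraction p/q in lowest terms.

Step 1: 4*(17)^4 + 4*(17)^3 - 1*(17)^2 + 8*(17)^1 + 2 = (334084) + (19652) + (-289) + (136) + (2) = 353585; answer 353585
Step 2: B1 = 353585; d = -39; f(3) = -1*(-28) - 1*(-10) + 2*(-39) = -40; iterating: f(3)=-40, f(4)=48, f(5)=-64, f(6)=-64, f(7)=224, f(8)=-288, f(9)=-64, f(10)=800, f(11)=-1312, f(12)=384; answer 384

384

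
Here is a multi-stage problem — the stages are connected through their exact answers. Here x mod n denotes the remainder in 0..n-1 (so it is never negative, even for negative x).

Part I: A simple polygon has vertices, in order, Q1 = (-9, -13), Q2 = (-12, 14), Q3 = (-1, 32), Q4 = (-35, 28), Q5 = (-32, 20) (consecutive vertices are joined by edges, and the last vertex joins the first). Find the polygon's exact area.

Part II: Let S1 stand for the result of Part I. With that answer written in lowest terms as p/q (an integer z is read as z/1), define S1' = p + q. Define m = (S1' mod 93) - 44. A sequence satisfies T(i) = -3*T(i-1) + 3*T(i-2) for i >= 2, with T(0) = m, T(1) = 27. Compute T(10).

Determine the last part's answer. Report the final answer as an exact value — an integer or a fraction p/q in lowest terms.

-2025891

Part I: cross terms: (-9*14 - -12*-13)=-282, (-12*32 - -1*14)=-370, (-1*28 - -35*32)=1092, (-35*20 - -32*28)=196, (-32*-13 - -9*20)=596; twice the area = |1232| = 1232; area = 616; answer 616
Part II: S1 = 616; threaded value p + q = 617; m = 15; T(2) = -3*(27) + 3*(15) = -36; iterating: T(2)=-36, T(3)=189, T(4)=-675, T(5)=2592, T(6)=-9801, T(7)=37179, T(8)=-140940, T(9)=534357, T(10)=-2025891; answer -2025891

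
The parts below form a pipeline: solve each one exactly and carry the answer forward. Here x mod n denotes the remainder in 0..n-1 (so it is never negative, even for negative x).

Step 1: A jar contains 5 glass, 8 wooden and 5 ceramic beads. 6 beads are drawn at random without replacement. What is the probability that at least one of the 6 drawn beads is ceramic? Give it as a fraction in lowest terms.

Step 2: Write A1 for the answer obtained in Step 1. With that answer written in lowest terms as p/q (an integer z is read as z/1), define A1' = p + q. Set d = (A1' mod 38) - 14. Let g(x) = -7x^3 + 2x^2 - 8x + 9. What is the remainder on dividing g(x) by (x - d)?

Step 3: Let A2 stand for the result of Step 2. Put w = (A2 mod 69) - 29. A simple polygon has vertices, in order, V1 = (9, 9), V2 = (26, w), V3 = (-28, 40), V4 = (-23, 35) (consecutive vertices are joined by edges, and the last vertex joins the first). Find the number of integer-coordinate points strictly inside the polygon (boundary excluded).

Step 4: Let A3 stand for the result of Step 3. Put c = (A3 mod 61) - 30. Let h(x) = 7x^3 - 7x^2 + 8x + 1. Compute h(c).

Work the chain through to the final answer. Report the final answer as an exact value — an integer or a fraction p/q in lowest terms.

Step 1: total draws C(18,6) = 18564; complement C(13,6) = 1716; favorable 18564 - 1716 = 16848; P = 108/119; answer 108/119
Step 2: A1 = 108/119; threaded value p + q = 227; d = 23; remainder = value at the root: -7*(23)^3 + 2*(23)^2 - 8*(23)^1 + 9 = (-85169) + (1058) + (-184) + (9) = -84286; answer -84286
Step 3: A2 = -84286; w = 3; cross terms: (9*3 - 26*9)=-207, (26*40 - -28*3)=1124, (-28*35 - -23*40)=-60, (-23*9 - 9*35)=-522; twice the area = |335| = 335; area = 335/2; boundary points = 1 + 1 + 5 + 2 = 9; strictly interior points = area - boundary/2 + 1 = 164; answer 164
Step 4: A3 = 164; c = 12; 7*(12)^3 - 7*(12)^2 + 8*(12)^1 + 1 = (12096) + (-1008) + (96) + (1) = 11185; answer 11185

11185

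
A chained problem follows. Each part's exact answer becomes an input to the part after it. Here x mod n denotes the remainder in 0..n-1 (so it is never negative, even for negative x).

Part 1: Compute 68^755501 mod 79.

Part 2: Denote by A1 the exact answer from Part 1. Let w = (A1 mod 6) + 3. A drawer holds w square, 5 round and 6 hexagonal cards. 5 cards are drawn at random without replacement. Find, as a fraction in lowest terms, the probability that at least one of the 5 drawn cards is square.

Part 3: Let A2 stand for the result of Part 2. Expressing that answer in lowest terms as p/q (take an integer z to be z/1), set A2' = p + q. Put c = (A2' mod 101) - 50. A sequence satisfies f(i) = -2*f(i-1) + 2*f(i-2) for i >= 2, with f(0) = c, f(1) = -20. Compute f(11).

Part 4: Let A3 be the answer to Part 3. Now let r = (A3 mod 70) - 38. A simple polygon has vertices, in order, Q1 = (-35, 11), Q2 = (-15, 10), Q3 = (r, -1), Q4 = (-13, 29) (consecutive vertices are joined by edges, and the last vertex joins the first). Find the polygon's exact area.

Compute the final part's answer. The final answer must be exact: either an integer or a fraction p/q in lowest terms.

499/2

Part 1: squarings mod 79: 68^1=68, 68^2=42, 68^4=26, 68^8=44, 68^16=40, 68^32=20, 68^64=5, 68^128=25, 68^256=72, 68^512=49, 68^1024=31, 68^2048=13, 68^4096=11, 68^8192=42, 68^16384=26, 68^32768=44, 68^65536=40, 68^131072=20, 68^262144=5, 68^524288=25; 68^755501 = 68^1 * 68^4 * 68^8 * 68^32 * 68^256 * 68^512 * 68^1024 * 68^32768 * 68^65536 * 68^131072 * 68^524288 = 59 (mod 79); answer 59
Part 2: A1 = 59; w = 8; total draws C(19,5) = 11628; complement C(11,5) = 462; favorable 11628 - 462 = 11166; P = 1861/1938; answer 1861/1938
Part 3: A2 = 1861/1938; threaded value p + q = 3799; c = 12; f(2) = -2*(-20) + 2*(12) = 64; iterating: f(2)=64, f(3)=-168, f(4)=464, f(5)=-1264, f(6)=3456, f(7)=-9440, f(8)=25792, f(9)=-70464, f(10)=192512, f(11)=-525952; answer -525952
Part 4: A3 = -525952; r = -10; cross terms: (-35*10 - -15*11)=-185, (-15*-1 - -10*10)=115, (-10*29 - -13*-1)=-303, (-13*11 - -35*29)=872; twice the area = |499| = 499; area = 499/2; answer 499/2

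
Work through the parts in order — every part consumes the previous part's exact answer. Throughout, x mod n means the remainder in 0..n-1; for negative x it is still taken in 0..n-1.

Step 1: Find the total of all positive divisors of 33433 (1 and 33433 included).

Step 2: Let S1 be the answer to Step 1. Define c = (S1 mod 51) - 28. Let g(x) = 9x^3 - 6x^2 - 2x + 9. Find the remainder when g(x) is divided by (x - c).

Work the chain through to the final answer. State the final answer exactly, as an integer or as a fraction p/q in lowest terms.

1725

Step 1: 33433 = 67 * 499; sigma = (1 + 67) * (1 + 499) = 68 * 500 = 34000; answer 34000
Step 2: S1 = 34000; c = 6; remainder = value at the root: 9*(6)^3 - 6*(6)^2 - 2*(6)^1 + 9 = (1944) + (-216) + (-12) + (9) = 1725; answer 1725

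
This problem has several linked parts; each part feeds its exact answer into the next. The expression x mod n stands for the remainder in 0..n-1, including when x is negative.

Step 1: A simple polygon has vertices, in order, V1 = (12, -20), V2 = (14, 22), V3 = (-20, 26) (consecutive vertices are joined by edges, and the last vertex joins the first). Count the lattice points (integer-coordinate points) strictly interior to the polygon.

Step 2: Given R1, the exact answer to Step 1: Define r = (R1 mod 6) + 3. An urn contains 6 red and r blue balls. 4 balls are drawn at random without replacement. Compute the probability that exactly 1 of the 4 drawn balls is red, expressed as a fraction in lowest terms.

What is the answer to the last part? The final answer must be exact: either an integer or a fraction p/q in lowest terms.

2/11

Step 1: cross terms: (12*22 - 14*-20)=544, (14*26 - -20*22)=804, (-20*-20 - 12*26)=88; twice the area = |1436| = 1436; area = 718; boundary points = 2 + 2 + 2 = 6; strictly interior points = area - boundary/2 + 1 = 716; answer 716
Step 2: R1 = 716; r = 5; total draws C(11,4) = 330; favorable C(6,1)*C(5,3) = 60; P = 2/11; answer 2/11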